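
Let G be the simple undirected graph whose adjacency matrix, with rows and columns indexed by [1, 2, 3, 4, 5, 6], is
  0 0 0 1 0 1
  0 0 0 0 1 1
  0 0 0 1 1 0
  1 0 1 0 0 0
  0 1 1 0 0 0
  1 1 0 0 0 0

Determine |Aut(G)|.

G is 2-regular and connected on 6 vertices, i.e. the cycle C_6. The automorphisms of the 6-cycle are exactly the symmetries of a regular 6-gon: the dihedral group D_6, |D_6| = 12.

12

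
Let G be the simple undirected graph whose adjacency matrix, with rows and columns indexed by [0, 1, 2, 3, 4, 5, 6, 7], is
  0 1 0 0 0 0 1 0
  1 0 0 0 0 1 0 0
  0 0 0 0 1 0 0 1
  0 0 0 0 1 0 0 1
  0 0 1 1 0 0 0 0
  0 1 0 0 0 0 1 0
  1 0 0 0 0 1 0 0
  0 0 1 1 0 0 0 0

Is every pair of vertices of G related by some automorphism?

Yes

G has two connected components, {2, 3, 4, 7} and {0, 1, 5, 6}; each is 2-regular, so G = C_4 ⊔ C_4. Aut of a disjoint union of two copies of C_4 is the wreath product D_4 ≀ Z_2, of order 2·8² = 128. This group acts transitively on the 8 vertices.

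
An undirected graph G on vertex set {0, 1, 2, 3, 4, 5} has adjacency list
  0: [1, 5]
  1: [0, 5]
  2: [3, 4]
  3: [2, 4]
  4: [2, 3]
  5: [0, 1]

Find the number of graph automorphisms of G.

72

G has two connected components, {2, 3, 4} and {0, 1, 5}; each is 2-regular, so G = C_3 ⊔ C_3. With two isomorphic components, Aut(G) = Aut(C_3) ≀ S_2 = (D_3 × D_3) ⋊ Z_2: permute each cycle by D_3, then optionally swap the two cycles. Order 2·(2·3)² = 72.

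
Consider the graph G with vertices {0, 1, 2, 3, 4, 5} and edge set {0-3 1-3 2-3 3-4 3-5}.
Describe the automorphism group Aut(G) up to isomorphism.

S_5

Vertex 3 has degree 5 and every other vertex has degree 1, so G is the star K_{1,5} with centre 3. The 5 leaves are pairwise interchangeable while the centre is fixed, giving Aut(G) = S_5.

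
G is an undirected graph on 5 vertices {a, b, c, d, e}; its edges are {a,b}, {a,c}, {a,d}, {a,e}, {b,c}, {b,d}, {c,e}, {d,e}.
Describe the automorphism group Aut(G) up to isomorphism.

the dihedral group of order 8

Vertex a is the unique vertex of degree 4; the remaining 4 vertices each have degree 3 and induce a cycle, so G is the wheel on 5 vertices with hub a. Every automorphism fixes the hub and acts on the rim 4-cycle, so Aut(G) ≅ Aut(C_4) = D_4 of order 8.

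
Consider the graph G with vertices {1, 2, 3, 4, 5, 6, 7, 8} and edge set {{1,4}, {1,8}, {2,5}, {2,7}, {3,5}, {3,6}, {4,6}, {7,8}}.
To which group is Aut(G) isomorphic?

Every vertex has degree 2 and the graph is connected, so G is the 8-cycle C_8. C_8 has 8 rotations and 8 reflections, so Aut(C_8) ≅ D_8 of order 16.

the dihedral group of order 16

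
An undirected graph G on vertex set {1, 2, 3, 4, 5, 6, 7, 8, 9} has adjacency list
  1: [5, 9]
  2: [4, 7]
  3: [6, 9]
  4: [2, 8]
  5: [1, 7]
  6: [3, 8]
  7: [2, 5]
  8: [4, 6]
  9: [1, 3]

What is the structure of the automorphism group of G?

G is 2-regular and connected on 9 vertices, i.e. the cycle C_9. The automorphisms of the 9-cycle are exactly the symmetries of a regular 9-gon: the dihedral group D_9, |D_9| = 18.

D_9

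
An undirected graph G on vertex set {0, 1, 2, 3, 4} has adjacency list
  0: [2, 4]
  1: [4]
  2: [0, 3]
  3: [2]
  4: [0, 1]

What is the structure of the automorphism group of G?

the cyclic group of order 2

The degree sequence is [2, 1, 2, 1, 2]; the two degree-1 vertices 1 and 3 are the ends of a path, so G = P_5. A path has exactly one nontrivial symmetry — reversal — giving Aut(G) of order 2.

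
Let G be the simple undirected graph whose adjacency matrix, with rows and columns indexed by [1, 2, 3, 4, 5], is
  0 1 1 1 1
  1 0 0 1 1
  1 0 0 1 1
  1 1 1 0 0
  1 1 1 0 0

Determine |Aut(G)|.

8

Vertex 1 is the unique vertex of degree 4; the remaining 4 vertices each have degree 3 and induce a cycle, so G is the wheel on 5 vertices with hub 1. Every automorphism fixes the hub and acts on the rim 4-cycle, so Aut(G) ≅ Aut(C_4) = D_4 of order 8.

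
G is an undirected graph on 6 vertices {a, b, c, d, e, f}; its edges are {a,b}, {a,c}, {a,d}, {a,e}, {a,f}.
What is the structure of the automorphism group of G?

Vertex a has degree 5 and every other vertex has degree 1, so G is the star K_{1,5} with centre a. Any automorphism fixes the centre and permutes the 5 leaves freely, so Aut(G) ≅ S_5 of order 5! = 120.

S_5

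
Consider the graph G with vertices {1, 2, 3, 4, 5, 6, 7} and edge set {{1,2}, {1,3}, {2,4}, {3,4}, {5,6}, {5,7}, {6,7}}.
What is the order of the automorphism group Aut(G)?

G has two connected components, {1, 2, 3, 4} and {5, 6, 7}; each is 2-regular, so G = C_4 ⊔ C_3. The components are non-isomorphic (different sizes), so Aut(G) = Aut(C_3) × Aut(C_4) = D_3 × D_4 of order 6·8 = 48.

48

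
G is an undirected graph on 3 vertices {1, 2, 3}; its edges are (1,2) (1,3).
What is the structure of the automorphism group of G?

Z_2

The degree sequence is [2, 1, 1]; the two degree-1 vertices 2 and 3 are the ends of a path, so G = P_3. A path has exactly one nontrivial symmetry — reversal — giving Aut(G) of order 2.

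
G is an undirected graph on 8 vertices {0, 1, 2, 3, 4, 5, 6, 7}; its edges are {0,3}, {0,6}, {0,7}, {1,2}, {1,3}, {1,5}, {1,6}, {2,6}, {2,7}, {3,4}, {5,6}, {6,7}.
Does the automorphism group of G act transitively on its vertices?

Vertex 1 is the only vertex of degree 4, so every automorphism fixes it; G is not vertex-transitive.

No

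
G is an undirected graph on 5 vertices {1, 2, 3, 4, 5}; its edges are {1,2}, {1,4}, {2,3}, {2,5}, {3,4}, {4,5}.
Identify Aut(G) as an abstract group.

S_2 × S_3

The vertices split by degree into {2, 4} (degree 3) and {1, 3, 5} (degree 2); every edge runs between the two parts, so G is the complete bipartite graph K_{2,3}. The parts have unequal sizes, so no automorphism swaps them; each part is permuted independently, giving S_2 × S_3 of order 2!·3! = 12.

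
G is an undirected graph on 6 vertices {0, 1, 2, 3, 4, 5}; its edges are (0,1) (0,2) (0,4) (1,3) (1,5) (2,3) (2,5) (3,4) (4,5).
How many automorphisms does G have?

72

G is 3-regular and bipartite with parts {1, 2, 4} and {0, 3, 5} (each part is independent and every cross-pair is an edge), so G = K_{3,3}. Each part can be permuted independently (S_3 × S_3) and the two equal-size parts can also be swapped, giving (S_3 × S_3) ⋊ Z_2 of order 2·(3!)² = 72.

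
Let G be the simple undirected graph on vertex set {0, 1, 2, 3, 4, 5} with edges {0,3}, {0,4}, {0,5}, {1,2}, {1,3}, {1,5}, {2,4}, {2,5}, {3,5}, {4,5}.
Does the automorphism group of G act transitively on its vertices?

Vertex 5 is the only vertex of degree 5, so every automorphism fixes it; G is not vertex-transitive.

No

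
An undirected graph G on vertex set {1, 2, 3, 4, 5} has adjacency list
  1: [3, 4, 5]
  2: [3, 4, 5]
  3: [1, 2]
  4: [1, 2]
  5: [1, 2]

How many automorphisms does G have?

The vertices split by degree into {1, 2} (degree 3) and {3, 4, 5} (degree 2); every edge runs between the two parts, so G is the complete bipartite graph K_{2,3}. The parts have unequal sizes, so no automorphism swaps them; each part is permuted independently, giving S_2 × S_3 of order 2!·3! = 12.

12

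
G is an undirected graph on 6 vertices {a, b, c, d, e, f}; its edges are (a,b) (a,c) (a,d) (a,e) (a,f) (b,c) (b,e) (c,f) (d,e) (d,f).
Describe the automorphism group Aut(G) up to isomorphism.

D_5

Vertex a is the unique vertex of degree 5; the remaining 5 vertices each have degree 3 and induce a cycle, so G is the wheel on 6 vertices with hub a. Every automorphism fixes the hub and acts on the rim 5-cycle, so Aut(G) ≅ Aut(C_5) = D_5 of order 10.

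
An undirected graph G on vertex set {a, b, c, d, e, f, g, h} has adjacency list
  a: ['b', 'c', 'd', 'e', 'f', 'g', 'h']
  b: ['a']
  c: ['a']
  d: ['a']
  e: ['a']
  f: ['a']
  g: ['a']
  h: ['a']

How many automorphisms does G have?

5040

Vertex a has degree 7 and every other vertex has degree 1, so G is the star K_{1,7} with centre a. Any automorphism fixes the centre and permutes the 7 leaves freely, so Aut(G) ≅ S_7 of order 7! = 5040.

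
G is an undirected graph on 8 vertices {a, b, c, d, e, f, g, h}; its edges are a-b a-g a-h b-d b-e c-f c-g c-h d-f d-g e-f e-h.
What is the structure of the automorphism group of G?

Z_2^3 ⋊ S_3

G is 3-regular and bipartite on 2^3 = 8 vertices with girth 4; it is the hypercube graph Q_3. The symmetry group of the 3-cube is the hyperoctahedral group B_3 = Z_2 ≀ S_3, of order 2^3·3! = 48.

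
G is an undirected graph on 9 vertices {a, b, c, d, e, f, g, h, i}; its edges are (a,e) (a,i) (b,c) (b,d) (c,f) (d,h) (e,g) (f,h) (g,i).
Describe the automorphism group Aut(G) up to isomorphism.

D_5 × D_4

G has two connected components, {b, c, d, f, h} and {a, e, g, i}; each is 2-regular, so G = C_5 ⊔ C_4. No automorphism exchanges components of different sizes, hence Aut(G) is the direct product D_5 × D_4, order 80.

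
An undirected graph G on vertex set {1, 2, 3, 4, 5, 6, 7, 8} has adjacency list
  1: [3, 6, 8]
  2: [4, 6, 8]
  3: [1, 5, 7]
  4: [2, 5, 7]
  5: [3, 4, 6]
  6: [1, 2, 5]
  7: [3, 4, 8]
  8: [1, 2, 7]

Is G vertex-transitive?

G is 3-regular and bipartite on 2^3 = 8 vertices with girth 4; it is the hypercube graph Q_3. Aut(Q_3) consists of the signed permutations of the 3 coordinate axes: 3! permutations times 2^3 sign flips, so |Aut| = 2^3·3! = 48. This group acts transitively on the 8 vertices.

Yes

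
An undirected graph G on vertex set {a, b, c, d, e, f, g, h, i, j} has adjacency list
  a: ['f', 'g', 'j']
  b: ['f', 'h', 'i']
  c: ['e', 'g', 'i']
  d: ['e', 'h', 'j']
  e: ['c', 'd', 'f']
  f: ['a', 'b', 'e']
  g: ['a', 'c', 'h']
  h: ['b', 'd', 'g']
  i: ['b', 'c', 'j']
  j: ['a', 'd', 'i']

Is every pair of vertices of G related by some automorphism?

Yes

G is 3-regular on 10 vertices with no triangles and no 4-cycles (girth 5): this is the Petersen graph. It is a classical fact that the Petersen graph has automorphism group S_5 (order 120), arising from its description as the Kneser graph K(5,2). Under this action every vertex can be carried to every other, so G is vertex-transitive.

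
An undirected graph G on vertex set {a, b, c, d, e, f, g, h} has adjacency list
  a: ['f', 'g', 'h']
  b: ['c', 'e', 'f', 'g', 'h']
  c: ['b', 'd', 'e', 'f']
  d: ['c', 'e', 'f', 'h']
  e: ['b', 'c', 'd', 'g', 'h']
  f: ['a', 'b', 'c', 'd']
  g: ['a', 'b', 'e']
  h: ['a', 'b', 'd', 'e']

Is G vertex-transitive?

Automorphisms preserve degree, but G has vertices of degree 3 and vertices of degree 5; no automorphism maps one to the other, so G is not vertex-transitive.

No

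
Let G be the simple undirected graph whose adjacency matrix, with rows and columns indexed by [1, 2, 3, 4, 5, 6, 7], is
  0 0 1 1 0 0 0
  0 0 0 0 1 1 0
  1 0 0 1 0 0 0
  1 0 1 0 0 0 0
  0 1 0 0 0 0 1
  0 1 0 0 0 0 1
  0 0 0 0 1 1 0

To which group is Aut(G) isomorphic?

D_4 × D_3

G has two connected components, {2, 5, 6, 7} and {1, 3, 4}; each is 2-regular, so G = C_4 ⊔ C_3. No automorphism exchanges components of different sizes, hence Aut(G) is the direct product D_4 × D_3, order 48.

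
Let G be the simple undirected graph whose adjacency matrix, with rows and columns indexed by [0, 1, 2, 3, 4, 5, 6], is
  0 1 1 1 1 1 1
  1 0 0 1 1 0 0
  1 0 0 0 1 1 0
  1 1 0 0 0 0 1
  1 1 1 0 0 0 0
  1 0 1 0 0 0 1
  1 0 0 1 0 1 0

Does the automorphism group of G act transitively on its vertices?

Vertex 0 is the only vertex of degree 6, so every automorphism fixes it; G is not vertex-transitive.

No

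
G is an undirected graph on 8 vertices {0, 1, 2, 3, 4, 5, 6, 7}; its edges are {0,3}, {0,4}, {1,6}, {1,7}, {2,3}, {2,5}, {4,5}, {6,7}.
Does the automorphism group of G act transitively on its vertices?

G has two connected components, {0, 2, 3, 4, 5} and {1, 6, 7}; each is 2-regular, so G = C_5 ⊔ C_3. The orbit of 0 under Aut(G) is {0, 2, 3, 4, 5}, which does not contain 1, so G is not vertex-transitive.

No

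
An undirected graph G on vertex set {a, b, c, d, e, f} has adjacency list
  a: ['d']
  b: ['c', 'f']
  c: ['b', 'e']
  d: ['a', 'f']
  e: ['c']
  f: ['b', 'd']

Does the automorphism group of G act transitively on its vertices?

No

Automorphisms preserve degree, but G has vertices of degree 1 and vertices of degree 2; no automorphism maps one to the other, so G is not vertex-transitive.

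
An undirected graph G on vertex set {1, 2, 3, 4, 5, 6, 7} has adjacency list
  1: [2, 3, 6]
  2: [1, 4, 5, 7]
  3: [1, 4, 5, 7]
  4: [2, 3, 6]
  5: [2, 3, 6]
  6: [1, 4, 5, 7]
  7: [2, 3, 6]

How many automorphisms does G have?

144

The vertices split by degree into {2, 3, 6} (degree 4) and {1, 4, 5, 7} (degree 3); every edge runs between the two parts, so G is the complete bipartite graph K_{3,4}. The parts have unequal sizes, so no automorphism swaps them; each part is permuted independently, giving S_3 × S_4 of order 3!·4! = 144.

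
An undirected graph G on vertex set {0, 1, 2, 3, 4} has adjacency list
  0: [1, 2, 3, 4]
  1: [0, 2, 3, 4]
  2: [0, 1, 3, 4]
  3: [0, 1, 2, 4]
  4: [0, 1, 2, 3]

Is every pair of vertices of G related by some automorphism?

Yes

Every vertex has degree 4, so G is the complete graph K_5. Every bijection on the vertex set is an automorphism of K_5; hence Aut(K_5) ≅ S_5, order 120. This group acts transitively on the 5 vertices.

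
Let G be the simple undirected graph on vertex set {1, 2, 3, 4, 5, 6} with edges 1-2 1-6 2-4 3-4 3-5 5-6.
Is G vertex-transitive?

Yes

G is 2-regular and connected on 6 vertices, i.e. the cycle C_6. C_6 has 6 rotations and 6 reflections, so Aut(C_6) ≅ D_6 of order 12. This group acts transitively on the 6 vertices.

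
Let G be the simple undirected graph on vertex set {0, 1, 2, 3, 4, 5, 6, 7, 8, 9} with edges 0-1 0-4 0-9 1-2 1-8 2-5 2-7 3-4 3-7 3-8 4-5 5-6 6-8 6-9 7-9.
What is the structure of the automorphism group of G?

the symmetric group S_5

G is 3-regular on 10 vertices with no triangles and no 4-cycles (girth 5): this is the Petersen graph. It is a classical fact that the Petersen graph has automorphism group S_5 (order 120), arising from its description as the Kneser graph K(5,2).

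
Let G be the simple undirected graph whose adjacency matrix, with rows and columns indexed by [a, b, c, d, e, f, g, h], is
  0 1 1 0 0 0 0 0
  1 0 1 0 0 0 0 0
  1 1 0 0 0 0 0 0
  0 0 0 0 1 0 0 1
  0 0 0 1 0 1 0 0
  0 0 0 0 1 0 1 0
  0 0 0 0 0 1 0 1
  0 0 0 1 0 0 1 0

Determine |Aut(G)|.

G has two connected components, {d, e, f, g, h} and {a, b, c}; each is 2-regular, so G = C_5 ⊔ C_3. No automorphism exchanges components of different sizes, hence Aut(G) is the direct product D_3 × D_5, order 60.

60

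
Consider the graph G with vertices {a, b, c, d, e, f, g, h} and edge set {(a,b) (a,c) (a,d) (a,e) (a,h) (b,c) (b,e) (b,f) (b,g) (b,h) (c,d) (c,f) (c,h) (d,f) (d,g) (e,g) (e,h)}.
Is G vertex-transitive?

No

Vertex b is the only vertex of degree 6, so every automorphism fixes it; G is not vertex-transitive.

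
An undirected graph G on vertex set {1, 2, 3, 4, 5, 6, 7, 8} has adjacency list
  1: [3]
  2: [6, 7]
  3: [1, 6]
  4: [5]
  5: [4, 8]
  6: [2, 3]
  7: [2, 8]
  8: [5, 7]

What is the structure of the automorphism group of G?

C_2

The degree sequence is [1, 2, 2, 1, 2, 2, 2, 2]; the two degree-1 vertices 1 and 4 are the ends of a path, so G = P_8. The only nontrivial automorphism of a path is the end-to-end reflection, so Aut(G) ≅ Z_2.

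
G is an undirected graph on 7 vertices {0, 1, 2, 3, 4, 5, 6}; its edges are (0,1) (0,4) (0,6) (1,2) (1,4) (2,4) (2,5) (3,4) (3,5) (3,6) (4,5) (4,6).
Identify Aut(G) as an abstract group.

Vertex 4 is the unique vertex of degree 6; the remaining 6 vertices each have degree 3 and induce a cycle, so G is the wheel on 7 vertices with hub 4. Every automorphism fixes the hub and acts on the rim 6-cycle, so Aut(G) ≅ Aut(C_6) = D_6 of order 12.

the dihedral group of order 12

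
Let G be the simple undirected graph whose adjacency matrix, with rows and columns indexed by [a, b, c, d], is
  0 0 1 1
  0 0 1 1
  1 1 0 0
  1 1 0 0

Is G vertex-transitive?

Yes

G is 2-regular and bipartite on 2^2 = 4 vertices with girth 4; it is the hypercube graph Q_2. The symmetry group of the 2-cube is the hyperoctahedral group B_2 = Z_2 ≀ S_2, of order 2^2·2! = 8. This group acts transitively on the 4 vertices.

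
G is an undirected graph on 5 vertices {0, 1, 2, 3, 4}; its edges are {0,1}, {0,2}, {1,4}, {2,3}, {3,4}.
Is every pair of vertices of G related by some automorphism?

Yes

G is 2-regular and connected on 5 vertices, i.e. the cycle C_5. C_5 has 5 rotations and 5 reflections, so Aut(C_5) ≅ D_5 of order 10. This group acts transitively on the 5 vertices.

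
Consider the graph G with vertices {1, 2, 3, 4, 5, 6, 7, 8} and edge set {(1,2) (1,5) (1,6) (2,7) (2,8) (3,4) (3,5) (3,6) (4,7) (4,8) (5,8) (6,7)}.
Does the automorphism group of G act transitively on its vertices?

Yes

G is 3-regular and bipartite on 2^3 = 8 vertices with girth 4; it is the hypercube graph Q_3. Aut(Q_3) consists of the signed permutations of the 3 coordinate axes: 3! permutations times 2^3 sign flips, so |Aut| = 2^3·3! = 48. Under this action every vertex can be carried to every other, so G is vertex-transitive.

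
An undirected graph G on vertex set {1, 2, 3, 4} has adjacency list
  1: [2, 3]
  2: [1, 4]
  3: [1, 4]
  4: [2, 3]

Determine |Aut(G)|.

8

G is 2-regular and bipartite on 2^2 = 4 vertices with girth 4; it is the hypercube graph Q_2. Aut(Q_2) consists of the signed permutations of the 2 coordinate axes: 2! permutations times 2^2 sign flips, so |Aut| = 2^2·2! = 8.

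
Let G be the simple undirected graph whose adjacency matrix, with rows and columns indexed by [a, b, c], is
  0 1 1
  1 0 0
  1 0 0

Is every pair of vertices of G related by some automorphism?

No

Vertex a is the only vertex of degree 2, so every automorphism fixes it; G is not vertex-transitive.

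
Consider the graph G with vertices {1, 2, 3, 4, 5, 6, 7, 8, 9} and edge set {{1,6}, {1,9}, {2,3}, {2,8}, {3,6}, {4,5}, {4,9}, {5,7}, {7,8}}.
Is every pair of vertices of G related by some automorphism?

Every vertex has degree 2 and the graph is connected, so G is the 9-cycle C_9. C_9 has 9 rotations and 9 reflections, so Aut(C_9) ≅ D_9 of order 18. This group acts transitively on the 9 vertices.

Yes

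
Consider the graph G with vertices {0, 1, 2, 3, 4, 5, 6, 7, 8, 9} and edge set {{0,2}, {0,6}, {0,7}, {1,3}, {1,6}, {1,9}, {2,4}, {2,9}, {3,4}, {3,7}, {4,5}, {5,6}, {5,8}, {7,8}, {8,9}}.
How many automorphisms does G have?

G is 3-regular on 10 vertices with no triangles and no 4-cycles (girth 5): this is the Petersen graph. Viewing the Petersen graph as the Kneser graph K(5,2) — vertices are 2-subsets of {1,…,5}, edges join disjoint pairs — its automorphisms are exactly the permutations of the 5-element set, so Aut ≅ S_5 of order 120.

120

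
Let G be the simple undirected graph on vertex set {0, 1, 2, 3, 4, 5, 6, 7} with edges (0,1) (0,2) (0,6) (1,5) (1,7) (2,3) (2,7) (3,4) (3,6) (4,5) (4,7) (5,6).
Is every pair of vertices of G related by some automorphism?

Yes

G is 3-regular and bipartite on 2^3 = 8 vertices with girth 4; it is the hypercube graph Q_3. The symmetry group of the 3-cube is the hyperoctahedral group B_3 = Z_2 ≀ S_3, of order 2^3·3! = 48. This group acts transitively on the 8 vertices.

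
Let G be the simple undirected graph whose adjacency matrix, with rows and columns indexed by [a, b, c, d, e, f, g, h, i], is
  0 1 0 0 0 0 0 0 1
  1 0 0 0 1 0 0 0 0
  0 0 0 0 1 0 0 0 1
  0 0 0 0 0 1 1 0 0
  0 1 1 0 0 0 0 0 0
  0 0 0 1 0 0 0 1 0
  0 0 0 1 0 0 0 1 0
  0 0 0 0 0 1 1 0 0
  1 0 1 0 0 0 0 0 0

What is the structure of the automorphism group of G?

G has two connected components, {a, b, c, e, i} and {d, f, g, h}; each is 2-regular, so G = C_5 ⊔ C_4. No automorphism exchanges components of different sizes, hence Aut(G) is the direct product D_4 × D_5, order 80.

D_4 × D_5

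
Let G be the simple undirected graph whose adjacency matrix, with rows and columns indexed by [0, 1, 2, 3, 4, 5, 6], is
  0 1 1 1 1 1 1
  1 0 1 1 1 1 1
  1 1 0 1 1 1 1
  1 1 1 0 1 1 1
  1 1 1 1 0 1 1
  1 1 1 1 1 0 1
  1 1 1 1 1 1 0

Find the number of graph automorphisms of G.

All 7 vertices are pairwise adjacent: G = K_7. Any permutation of the 7 vertices preserves K_7, so Aut(K_7) = S_7 of order 7! = 5040.

5040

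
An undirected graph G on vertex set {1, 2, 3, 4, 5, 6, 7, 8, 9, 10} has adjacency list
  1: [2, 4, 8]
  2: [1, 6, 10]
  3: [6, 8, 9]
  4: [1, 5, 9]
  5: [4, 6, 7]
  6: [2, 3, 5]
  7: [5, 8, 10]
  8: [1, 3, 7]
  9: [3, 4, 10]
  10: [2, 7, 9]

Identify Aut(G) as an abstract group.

S_5

G is 3-regular on 10 vertices with no triangles and no 4-cycles (girth 5): this is the Petersen graph. It is a classical fact that the Petersen graph has automorphism group S_5 (order 120), arising from its description as the Kneser graph K(5,2).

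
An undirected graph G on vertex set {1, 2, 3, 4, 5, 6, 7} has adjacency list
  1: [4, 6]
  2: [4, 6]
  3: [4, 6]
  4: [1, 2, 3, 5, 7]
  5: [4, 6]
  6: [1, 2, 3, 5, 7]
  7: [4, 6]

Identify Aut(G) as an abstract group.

The vertices split by degree into {4, 6} (degree 5) and {1, 2, 3, 5, 7} (degree 2); every edge runs between the two parts, so G is the complete bipartite graph K_{2,5}. The parts have unequal sizes, so no automorphism swaps them; each part is permuted independently, giving S_5 × S_2 of order 5!·2! = 240.

S_5 × S_2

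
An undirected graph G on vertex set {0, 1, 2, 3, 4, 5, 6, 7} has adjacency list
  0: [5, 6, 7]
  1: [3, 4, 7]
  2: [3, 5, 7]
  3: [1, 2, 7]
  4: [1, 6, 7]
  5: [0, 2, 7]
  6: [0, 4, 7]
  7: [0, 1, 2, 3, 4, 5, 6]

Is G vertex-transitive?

No

Vertex 7 is the only vertex of degree 7, so every automorphism fixes it; G is not vertex-transitive.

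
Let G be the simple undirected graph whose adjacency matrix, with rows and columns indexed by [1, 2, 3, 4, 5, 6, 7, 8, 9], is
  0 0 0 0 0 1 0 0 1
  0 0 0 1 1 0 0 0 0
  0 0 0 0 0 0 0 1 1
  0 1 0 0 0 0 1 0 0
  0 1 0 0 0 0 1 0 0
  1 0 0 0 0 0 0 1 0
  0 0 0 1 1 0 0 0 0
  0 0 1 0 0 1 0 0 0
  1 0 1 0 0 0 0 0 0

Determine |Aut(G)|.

80

G has two connected components, {1, 3, 6, 8, 9} and {2, 4, 5, 7}; each is 2-regular, so G = C_5 ⊔ C_4. The components are non-isomorphic (different sizes), so Aut(G) = Aut(C_4) × Aut(C_5) = D_4 × D_5 of order 8·10 = 80.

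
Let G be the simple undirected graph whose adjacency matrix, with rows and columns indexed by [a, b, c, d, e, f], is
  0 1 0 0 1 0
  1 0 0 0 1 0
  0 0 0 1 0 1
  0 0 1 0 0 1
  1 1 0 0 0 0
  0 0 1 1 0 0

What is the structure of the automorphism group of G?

G has two connected components, {a, b, e} and {c, d, f}; each is 2-regular, so G = C_3 ⊔ C_3. With two isomorphic components, Aut(G) = Aut(C_3) ≀ S_2 = (D_3 × D_3) ⋊ Z_2: permute each cycle by D_3, then optionally swap the two cycles. Order 2·(2·3)² = 72.

(D_3 × D_3) ⋊ Z_2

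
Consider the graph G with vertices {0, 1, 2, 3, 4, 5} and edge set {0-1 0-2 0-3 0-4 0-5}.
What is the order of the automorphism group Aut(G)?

120

Vertex 0 has degree 5 and every other vertex has degree 1, so G is the star K_{1,5} with centre 0. Any automorphism fixes the centre and permutes the 5 leaves freely, so Aut(G) ≅ S_5 of order 5! = 120.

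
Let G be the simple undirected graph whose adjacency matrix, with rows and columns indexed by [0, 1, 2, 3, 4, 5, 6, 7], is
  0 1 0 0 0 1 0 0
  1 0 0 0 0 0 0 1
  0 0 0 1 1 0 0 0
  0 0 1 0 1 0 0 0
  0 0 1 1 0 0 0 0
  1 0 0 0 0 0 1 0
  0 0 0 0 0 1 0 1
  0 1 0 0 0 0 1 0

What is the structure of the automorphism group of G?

D_3 × D_5

G has two connected components, {0, 1, 5, 6, 7} and {2, 3, 4}; each is 2-regular, so G = C_5 ⊔ C_3. No automorphism exchanges components of different sizes, hence Aut(G) is the direct product D_3 × D_5, order 60.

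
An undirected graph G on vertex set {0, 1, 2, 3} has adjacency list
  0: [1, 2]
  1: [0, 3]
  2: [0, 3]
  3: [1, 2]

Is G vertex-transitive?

Every vertex has degree 2 and the graph is connected, so G is the 4-cycle C_4. C_4 has 4 rotations and 4 reflections, so Aut(C_4) ≅ D_4 of order 8. This group acts transitively on the 4 vertices.

Yes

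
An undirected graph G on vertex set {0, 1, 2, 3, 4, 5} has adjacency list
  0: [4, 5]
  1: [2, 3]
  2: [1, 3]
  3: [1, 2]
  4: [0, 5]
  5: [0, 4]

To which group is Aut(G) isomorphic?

D_3 ≀ Z_2

G has two connected components, {0, 4, 5} and {1, 2, 3}; each is 2-regular, so G = C_3 ⊔ C_3. Aut of a disjoint union of two copies of C_3 is the wreath product D_3 ≀ Z_2, of order 2·6² = 72.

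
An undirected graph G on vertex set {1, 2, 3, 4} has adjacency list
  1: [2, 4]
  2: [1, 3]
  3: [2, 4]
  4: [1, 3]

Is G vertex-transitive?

Yes

G is 2-regular and bipartite on 2^2 = 4 vertices with girth 4; it is the hypercube graph Q_2. Aut(Q_2) consists of the signed permutations of the 2 coordinate axes: 2! permutations times 2^2 sign flips, so |Aut| = 2^2·2! = 8. This group acts transitively on the 4 vertices.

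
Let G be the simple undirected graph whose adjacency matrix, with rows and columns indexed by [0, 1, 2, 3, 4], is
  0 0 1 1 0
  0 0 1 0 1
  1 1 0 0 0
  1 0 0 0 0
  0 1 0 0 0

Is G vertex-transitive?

Automorphisms preserve degree, but G has vertices of degree 1 and vertices of degree 2; no automorphism maps one to the other, so G is not vertex-transitive.

No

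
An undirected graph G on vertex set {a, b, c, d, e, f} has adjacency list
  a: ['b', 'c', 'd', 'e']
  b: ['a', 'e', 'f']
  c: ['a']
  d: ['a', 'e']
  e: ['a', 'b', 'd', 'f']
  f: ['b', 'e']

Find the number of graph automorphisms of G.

Degrees alone do not determine every vertex (e.g. a and e both have degree 4), but their neighbour-degree multisets differ: N(a) has degrees [1, 2, 3, 4] while N(e) has degrees [2, 2, 3, 4]. Repeating this refinement separates all vertices, so the only automorphism is the identity.

1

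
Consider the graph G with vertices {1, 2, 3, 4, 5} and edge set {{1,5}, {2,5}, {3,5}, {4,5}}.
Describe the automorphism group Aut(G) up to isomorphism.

S_4

Vertex 5 has degree 4 and every other vertex has degree 1, so G is the star K_{1,4} with centre 5. The 4 leaves are pairwise interchangeable while the centre is fixed, giving Aut(G) = S_4.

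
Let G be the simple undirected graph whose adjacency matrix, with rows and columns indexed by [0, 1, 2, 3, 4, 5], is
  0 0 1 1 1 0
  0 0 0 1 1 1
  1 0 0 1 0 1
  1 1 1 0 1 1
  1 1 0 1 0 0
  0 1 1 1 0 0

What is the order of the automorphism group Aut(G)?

10

Vertex 3 is the unique vertex of degree 5; the remaining 5 vertices each have degree 3 and induce a cycle, so G is the wheel on 6 vertices with hub 3. With the hub fixed, the remaining symmetry is that of the rim cycle C_5, giving the dihedral group D_5.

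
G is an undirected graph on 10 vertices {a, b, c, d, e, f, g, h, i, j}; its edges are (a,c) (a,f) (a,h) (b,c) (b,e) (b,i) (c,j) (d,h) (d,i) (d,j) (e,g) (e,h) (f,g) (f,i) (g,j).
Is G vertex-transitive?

Yes

G is 3-regular on 10 vertices with no triangles and no 4-cycles (girth 5): this is the Petersen graph. It is a classical fact that the Petersen graph has automorphism group S_5 (order 120), arising from its description as the Kneser graph K(5,2). Under this action every vertex can be carried to every other, so G is vertex-transitive.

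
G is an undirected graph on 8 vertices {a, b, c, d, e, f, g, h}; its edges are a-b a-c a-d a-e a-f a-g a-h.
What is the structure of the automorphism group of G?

S_7

Vertex a has degree 7 and every other vertex has degree 1, so G is the star K_{1,7} with centre a. The 7 leaves are pairwise interchangeable while the centre is fixed, giving Aut(G) = S_7.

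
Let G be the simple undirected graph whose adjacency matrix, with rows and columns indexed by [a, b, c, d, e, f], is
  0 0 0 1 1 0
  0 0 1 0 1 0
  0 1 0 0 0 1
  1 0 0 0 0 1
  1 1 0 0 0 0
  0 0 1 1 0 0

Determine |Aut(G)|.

12

Every vertex has degree 2 and the graph is connected, so G is the 6-cycle C_6. The automorphisms of the 6-cycle are exactly the symmetries of a regular 6-gon: the dihedral group D_6, |D_6| = 12.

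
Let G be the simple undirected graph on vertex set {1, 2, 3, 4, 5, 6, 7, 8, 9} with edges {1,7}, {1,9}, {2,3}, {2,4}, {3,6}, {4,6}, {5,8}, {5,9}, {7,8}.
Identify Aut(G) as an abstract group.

G has two connected components, {1, 5, 7, 8, 9} and {2, 3, 4, 6}; each is 2-regular, so G = C_5 ⊔ C_4. The components are non-isomorphic (different sizes), so Aut(G) = Aut(C_4) × Aut(C_5) = D_4 × D_5 of order 8·10 = 80.

D_4 × D_5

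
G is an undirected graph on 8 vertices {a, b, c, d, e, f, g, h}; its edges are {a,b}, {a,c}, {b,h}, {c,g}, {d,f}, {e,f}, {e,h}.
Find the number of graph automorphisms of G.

2

The degree sequence is [2, 2, 2, 1, 2, 2, 1, 2]; the two degree-1 vertices d and g are the ends of a path, so G = P_8. A path has exactly one nontrivial symmetry — reversal — giving Aut(G) of order 2.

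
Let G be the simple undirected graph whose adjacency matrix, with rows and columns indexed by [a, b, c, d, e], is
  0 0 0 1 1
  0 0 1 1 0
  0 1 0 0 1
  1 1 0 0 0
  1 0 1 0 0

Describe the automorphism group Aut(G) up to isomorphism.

D_5

Every vertex has degree 2 and the graph is connected, so G is the 5-cycle C_5. C_5 has 5 rotations and 5 reflections, so Aut(C_5) ≅ D_5 of order 10.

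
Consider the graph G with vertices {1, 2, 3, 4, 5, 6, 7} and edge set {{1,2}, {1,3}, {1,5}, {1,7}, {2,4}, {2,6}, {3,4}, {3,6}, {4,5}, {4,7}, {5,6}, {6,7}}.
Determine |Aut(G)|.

144

The vertices split by degree into {1, 4, 6} (degree 4) and {2, 3, 5, 7} (degree 3); every edge runs between the two parts, so G is the complete bipartite graph K_{3,4}. Automorphisms preserve the bipartition setwise (since the parts differ in size) and act as S_3 × S_4 within it; |Aut| = 144.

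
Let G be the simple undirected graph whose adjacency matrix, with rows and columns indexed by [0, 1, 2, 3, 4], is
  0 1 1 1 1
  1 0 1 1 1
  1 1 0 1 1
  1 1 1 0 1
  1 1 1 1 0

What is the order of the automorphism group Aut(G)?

All 5 vertices are pairwise adjacent: G = K_5. Every bijection on the vertex set is an automorphism of K_5; hence Aut(K_5) ≅ S_5, order 120.

120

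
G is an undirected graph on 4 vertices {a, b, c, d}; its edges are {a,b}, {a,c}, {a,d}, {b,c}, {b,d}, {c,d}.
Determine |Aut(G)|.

24

Every vertex has degree 3, so G is the complete graph K_4. Any permutation of the 4 vertices preserves K_4, so Aut(K_4) = S_4 of order 4! = 24.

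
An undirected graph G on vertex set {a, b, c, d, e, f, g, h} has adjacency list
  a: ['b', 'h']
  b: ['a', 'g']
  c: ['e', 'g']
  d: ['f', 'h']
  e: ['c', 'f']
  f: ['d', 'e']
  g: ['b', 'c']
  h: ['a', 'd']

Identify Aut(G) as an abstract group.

Every vertex has degree 2 and the graph is connected, so G is the 8-cycle C_8. C_8 has 8 rotations and 8 reflections, so Aut(C_8) ≅ D_8 of order 16.

the dihedral group of order 16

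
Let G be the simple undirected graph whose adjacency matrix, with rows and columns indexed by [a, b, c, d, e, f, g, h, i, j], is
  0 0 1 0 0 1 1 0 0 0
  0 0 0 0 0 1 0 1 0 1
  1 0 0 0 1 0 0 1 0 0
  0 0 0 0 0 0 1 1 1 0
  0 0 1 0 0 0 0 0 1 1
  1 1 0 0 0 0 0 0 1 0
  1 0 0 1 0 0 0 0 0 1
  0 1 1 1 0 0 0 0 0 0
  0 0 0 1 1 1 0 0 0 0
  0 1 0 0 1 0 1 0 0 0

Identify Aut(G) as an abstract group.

the symmetric group S_5

G is 3-regular on 10 vertices with no triangles and no 4-cycles (girth 5): this is the Petersen graph. Viewing the Petersen graph as the Kneser graph K(5,2) — vertices are 2-subsets of {1,…,5}, edges join disjoint pairs — its automorphisms are exactly the permutations of the 5-element set, so Aut ≅ S_5 of order 120.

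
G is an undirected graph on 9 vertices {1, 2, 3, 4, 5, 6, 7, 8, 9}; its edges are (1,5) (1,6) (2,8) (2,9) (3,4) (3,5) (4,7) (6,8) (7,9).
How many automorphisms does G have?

18

Every vertex has degree 2 and the graph is connected, so G is the 9-cycle C_9. C_9 has 9 rotations and 9 reflections, so Aut(C_9) ≅ D_9 of order 18.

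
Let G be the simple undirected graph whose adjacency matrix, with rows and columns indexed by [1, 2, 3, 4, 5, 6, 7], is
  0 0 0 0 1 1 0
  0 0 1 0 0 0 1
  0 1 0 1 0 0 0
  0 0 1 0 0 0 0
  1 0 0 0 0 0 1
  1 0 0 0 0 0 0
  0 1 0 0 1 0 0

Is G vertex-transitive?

Automorphisms preserve degree, but G has vertices of degree 1 and vertices of degree 2; no automorphism maps one to the other, so G is not vertex-transitive.

No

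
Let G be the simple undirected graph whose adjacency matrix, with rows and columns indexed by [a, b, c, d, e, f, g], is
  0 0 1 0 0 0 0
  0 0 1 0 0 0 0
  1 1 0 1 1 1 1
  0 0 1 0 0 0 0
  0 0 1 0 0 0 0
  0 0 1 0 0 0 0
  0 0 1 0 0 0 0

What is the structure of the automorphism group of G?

the symmetric group on 6 letters

Vertex c has degree 6 and every other vertex has degree 1, so G is the star K_{1,6} with centre c. Any automorphism fixes the centre and permutes the 6 leaves freely, so Aut(G) ≅ S_6 of order 6! = 720.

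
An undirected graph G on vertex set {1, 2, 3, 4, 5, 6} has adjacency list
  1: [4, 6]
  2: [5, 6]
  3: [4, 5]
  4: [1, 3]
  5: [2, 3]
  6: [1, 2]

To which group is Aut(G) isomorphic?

D_6

Every vertex has degree 2 and the graph is connected, so G is the 6-cycle C_6. The automorphisms of the 6-cycle are exactly the symmetries of a regular 6-gon: the dihedral group D_6, |D_6| = 12.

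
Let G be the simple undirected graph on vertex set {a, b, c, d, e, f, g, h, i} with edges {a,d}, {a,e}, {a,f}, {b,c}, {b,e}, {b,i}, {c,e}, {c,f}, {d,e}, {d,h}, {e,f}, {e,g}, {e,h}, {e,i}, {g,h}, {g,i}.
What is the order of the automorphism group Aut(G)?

Vertex e is the unique vertex of degree 8; the remaining 8 vertices each have degree 3 and induce a cycle, so G is the wheel on 9 vertices with hub e. With the hub fixed, the remaining symmetry is that of the rim cycle C_8, giving the dihedral group D_8.

16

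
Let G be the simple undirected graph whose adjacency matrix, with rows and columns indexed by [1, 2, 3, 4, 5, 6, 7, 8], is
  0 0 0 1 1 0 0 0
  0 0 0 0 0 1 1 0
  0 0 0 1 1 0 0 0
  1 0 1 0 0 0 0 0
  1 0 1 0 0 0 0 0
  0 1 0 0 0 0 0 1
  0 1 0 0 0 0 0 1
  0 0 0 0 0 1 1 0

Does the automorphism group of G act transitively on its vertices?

Yes

G has two connected components, {2, 6, 7, 8} and {1, 3, 4, 5}; each is 2-regular, so G = C_4 ⊔ C_4. Aut of a disjoint union of two copies of C_4 is the wreath product D_4 ≀ Z_2, of order 2·8² = 128. Under this action every vertex can be carried to every other, so G is vertex-transitive.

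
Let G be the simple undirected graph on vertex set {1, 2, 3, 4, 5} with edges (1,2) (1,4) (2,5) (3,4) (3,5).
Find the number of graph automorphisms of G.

Every vertex has degree 2 and the graph is connected, so G is the 5-cycle C_5. The automorphisms of the 5-cycle are exactly the symmetries of a regular 5-gon: the dihedral group D_5, |D_5| = 10.

10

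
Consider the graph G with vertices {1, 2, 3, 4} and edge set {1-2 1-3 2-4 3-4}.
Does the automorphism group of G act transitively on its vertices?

G is 2-regular and bipartite on 2^2 = 4 vertices with girth 4; it is the hypercube graph Q_2. The symmetry group of the 2-cube is the hyperoctahedral group B_2 = Z_2 ≀ S_2, of order 2^2·2! = 8. This group acts transitively on the 4 vertices.

Yes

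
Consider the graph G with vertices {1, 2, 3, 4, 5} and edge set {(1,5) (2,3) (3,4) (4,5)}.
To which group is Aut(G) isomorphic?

Z_2

The degree sequence is [1, 1, 2, 2, 2]; the two degree-1 vertices 1 and 2 are the ends of a path, so G = P_5. The only nontrivial automorphism of a path is the end-to-end reflection, so Aut(G) ≅ Z_2.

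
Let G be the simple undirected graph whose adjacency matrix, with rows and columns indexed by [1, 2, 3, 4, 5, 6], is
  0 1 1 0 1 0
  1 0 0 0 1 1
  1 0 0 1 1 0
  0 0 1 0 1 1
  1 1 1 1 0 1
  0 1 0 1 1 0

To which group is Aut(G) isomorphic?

Vertex 5 is the unique vertex of degree 5; the remaining 5 vertices each have degree 3 and induce a cycle, so G is the wheel on 6 vertices with hub 5. With the hub fixed, the remaining symmetry is that of the rim cycle C_5, giving the dihedral group D_5.

D_5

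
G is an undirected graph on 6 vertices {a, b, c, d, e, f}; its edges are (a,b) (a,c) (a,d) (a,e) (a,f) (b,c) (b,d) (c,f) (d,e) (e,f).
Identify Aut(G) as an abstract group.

D_5

Vertex a is the unique vertex of degree 5; the remaining 5 vertices each have degree 3 and induce a cycle, so G is the wheel on 6 vertices with hub a. Every automorphism fixes the hub and acts on the rim 5-cycle, so Aut(G) ≅ Aut(C_5) = D_5 of order 10.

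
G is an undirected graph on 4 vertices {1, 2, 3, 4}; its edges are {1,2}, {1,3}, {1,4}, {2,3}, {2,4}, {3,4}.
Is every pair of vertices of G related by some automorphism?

Every vertex has degree 3, so G is the complete graph K_4. Every bijection on the vertex set is an automorphism of K_4; hence Aut(K_4) ≅ S_4, order 24. This group acts transitively on the 4 vertices.

Yes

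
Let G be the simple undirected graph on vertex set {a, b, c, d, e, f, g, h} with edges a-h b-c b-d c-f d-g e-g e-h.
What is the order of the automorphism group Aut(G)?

The degree sequence is [1, 2, 2, 2, 2, 1, 2, 2]; the two degree-1 vertices a and f are the ends of a path, so G = P_8. A path has exactly one nontrivial symmetry — reversal — giving Aut(G) of order 2.

2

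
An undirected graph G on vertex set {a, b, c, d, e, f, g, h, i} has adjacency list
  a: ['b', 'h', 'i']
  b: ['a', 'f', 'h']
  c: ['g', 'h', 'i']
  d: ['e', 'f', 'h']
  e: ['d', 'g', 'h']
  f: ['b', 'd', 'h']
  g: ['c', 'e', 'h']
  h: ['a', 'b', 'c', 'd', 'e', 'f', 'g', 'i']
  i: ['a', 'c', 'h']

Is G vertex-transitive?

No

Vertex h is the only vertex of degree 8, so every automorphism fixes it; G is not vertex-transitive.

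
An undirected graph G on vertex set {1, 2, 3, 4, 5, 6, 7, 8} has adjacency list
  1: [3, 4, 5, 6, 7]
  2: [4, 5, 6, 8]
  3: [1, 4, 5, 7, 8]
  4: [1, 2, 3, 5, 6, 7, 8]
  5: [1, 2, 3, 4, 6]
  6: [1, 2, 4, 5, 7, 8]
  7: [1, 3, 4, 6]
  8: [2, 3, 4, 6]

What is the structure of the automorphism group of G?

The degree sequence is [5, 4, 5, 7, 5, 6, 4, 4]. Checking the degree-preserving permutations of the vertex set shows that none except the identity preserves every edge, so Aut(G) is trivial.

{e}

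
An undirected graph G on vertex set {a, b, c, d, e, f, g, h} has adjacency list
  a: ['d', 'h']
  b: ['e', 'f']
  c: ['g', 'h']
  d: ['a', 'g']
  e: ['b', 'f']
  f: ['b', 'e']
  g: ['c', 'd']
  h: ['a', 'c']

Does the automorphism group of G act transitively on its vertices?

G has two connected components, {a, c, d, g, h} and {b, e, f}; each is 2-regular, so G = C_5 ⊔ C_3. The orbit of a under Aut(G) is {a, c, d, g, h}, which does not contain b, so G is not vertex-transitive.

No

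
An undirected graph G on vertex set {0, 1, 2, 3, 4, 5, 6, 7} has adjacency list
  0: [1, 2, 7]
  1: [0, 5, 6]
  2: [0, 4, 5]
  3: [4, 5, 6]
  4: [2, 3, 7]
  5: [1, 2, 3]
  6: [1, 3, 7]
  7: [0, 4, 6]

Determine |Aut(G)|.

G is 3-regular and bipartite on 2^3 = 8 vertices with girth 4; it is the hypercube graph Q_3. The symmetry group of the 3-cube is the hyperoctahedral group B_3 = Z_2 ≀ S_3, of order 2^3·3! = 48.

48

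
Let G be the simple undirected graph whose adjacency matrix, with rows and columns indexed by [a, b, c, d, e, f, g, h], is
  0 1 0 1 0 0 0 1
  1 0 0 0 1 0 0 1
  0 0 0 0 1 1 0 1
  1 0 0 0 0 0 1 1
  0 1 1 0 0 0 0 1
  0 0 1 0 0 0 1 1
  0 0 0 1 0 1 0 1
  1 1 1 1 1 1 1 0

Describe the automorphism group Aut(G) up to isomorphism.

D_7

Vertex h is the unique vertex of degree 7; the remaining 7 vertices each have degree 3 and induce a cycle, so G is the wheel on 8 vertices with hub h. Every automorphism fixes the hub and acts on the rim 7-cycle, so Aut(G) ≅ Aut(C_7) = D_7 of order 14.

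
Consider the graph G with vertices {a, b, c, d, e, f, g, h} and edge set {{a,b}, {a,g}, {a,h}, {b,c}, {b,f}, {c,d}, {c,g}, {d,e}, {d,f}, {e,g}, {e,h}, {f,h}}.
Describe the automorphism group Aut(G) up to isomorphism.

G is 3-regular and bipartite on 2^3 = 8 vertices with girth 4; it is the hypercube graph Q_3. Aut(Q_3) consists of the signed permutations of the 3 coordinate axes: 3! permutations times 2^3 sign flips, so |Aut| = 2^3·3! = 48.

the hyperoctahedral group B_3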